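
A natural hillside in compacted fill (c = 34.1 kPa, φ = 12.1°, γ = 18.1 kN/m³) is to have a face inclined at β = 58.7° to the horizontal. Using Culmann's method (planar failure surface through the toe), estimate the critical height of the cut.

Culmann's analysis gives the critical failure plane at α_cr = (β + φ)/2 = (58.7 + 12.1)/2 = 35.4°, and the critical height
H_c = (4c/γ) · sinβ cosφ / [1 − cos(β − φ)]
    = (4·34.1/18.1) · sin58.7°·cos12.1° / [1 − cos(46.6°)]
    = 7.536 · 0.8545·0.9778 / [1 − 0.6871]
    = 7.536 · 0.8355 / 0.3129
    = 20.12 m

H_c = 20.12 m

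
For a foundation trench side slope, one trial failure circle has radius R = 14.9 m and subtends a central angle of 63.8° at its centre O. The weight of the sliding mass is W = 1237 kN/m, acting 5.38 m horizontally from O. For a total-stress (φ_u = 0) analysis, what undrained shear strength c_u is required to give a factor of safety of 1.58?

c_u = 42.5 kPa

FS = c_u·L_a·R / (W·d), so c_u = FS·W·d / (L_a·R).
Arc length L_a = R·θ = 14.9·(63.8°·π/180) = 14.9·1.1135 = 16.59 m
c_u = 1.58·1237·5.38 / (16.59·14.9) = 10515.0 / 247.21 = 42.53 kPa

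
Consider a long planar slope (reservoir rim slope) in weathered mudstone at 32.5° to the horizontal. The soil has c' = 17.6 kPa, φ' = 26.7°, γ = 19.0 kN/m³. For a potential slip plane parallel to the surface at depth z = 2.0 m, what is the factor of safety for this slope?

FS = 1.81

For an infinite slope with a slip plane parallel to the surface (no pore pressure): FS = [c' + γz cos²β tanφ'] / [γz sinβ cosβ].
γz = 19.0·2.0 = 38.00 kN/m²
Numerator = 17.6 + 38.00·cos²32.5°·tan26.7° = 17.6 + 38.00·0.7113·0.5029 = 31.195 kPa
Denominator = 38.00·sin32.5°·cos32.5° = 38.00·0.5373·0.8434 = 17.220 kPa
FS = 31.195 / 17.220 = 1.812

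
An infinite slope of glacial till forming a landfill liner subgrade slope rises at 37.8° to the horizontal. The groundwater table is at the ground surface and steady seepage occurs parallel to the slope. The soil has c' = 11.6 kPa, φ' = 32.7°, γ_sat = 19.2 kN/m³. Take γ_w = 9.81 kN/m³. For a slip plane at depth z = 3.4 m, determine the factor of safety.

With seepage parallel to the slope and the water table at the surface, the effective normal stress on the slip plane uses the buoyant unit weight γ' = γ_sat − γ_w while the driving shear stress uses γ_sat:
FS = [c' + γ' z cos²β tanφ'] / [γ_sat z sinβ cosβ]
γ' = 19.2 − 9.81 = 9.39 kN/m³
Numerator = 11.6 + 9.39·3.4·cos²37.8°·tan32.7° = 11.6 + 9.39·3.4·0.6243·0.6420 = 24.397 kPa
Denominator = 19.2·3.4·sin37.8°·cos37.8° = 19.2·3.4·0.6129·0.7902 = 31.615 kPa
FS = 24.397 / 31.615 = 0.772

FS = 0.77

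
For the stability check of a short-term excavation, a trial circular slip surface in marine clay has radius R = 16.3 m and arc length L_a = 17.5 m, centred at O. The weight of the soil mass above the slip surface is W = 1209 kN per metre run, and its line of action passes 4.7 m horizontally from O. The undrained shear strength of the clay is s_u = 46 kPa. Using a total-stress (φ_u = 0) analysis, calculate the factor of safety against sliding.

Taking moments about the centre O, the resisting moment is provided by the undrained shear strength acting along the arc:
M_R = s_u·L_a·R = 46·17.50·16.3 = 13121.5 kN·m/m
M_D = W·d = 1209·4.7 = 5682.3 kN·m/m
FS = M_R / M_D = 13121.5 / 5682.3 = 2.309

FS = 2.31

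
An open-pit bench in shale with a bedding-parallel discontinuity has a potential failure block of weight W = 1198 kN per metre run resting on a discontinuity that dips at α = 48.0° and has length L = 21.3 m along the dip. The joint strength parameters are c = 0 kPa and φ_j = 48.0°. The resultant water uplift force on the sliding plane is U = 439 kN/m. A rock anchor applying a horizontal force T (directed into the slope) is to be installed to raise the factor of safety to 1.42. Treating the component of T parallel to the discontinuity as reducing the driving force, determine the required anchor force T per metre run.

Resolving forces along and normal to the sliding plane, with the horizontal anchor force T adding T·sinα to the effective normal force and T·cosα acting up the plane against the driving force:
FS = [cL + (W cosα − U + T sinα) tanφ_j] / [W sinα − T cosα]
Without the anchor: N' = 362.6 kN/m, driving T_d = 890.3 kN/m, resisting R = 0·21.3 + 362.6·tan48.0° = 402.7 kN/m, FS = 0.45.
Setting FS = 1.42 and solving for T:
1.42·(890.3 − T cos48.0°) = 402.7 + T sin48.0°·tan48.0°
T·(sin48.0°·tan48.0° + 1.42·cos48.0°) = 1.42·890.3 − 402.7
T·(0.7431·1.1106 + 1.42·0.6691) = 1264.2 − 402.7 = 861.5
T·1.7755 = 861.5
T = 485.2 kN/m

T = 485 kN/m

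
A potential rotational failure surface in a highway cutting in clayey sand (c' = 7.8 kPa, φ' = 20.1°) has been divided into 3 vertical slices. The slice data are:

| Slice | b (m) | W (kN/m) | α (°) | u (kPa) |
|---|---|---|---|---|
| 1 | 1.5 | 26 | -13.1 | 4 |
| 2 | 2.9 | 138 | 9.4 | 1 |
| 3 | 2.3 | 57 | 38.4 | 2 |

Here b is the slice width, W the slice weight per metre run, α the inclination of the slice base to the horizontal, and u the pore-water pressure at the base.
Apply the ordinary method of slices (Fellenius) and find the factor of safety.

FS = 2.46

Ordinary method of slices: FS = Σ[c'·Δl_i + (W_i cosα_i − u_i·Δl_i)·tanφ'] / Σ W_i sinα_i, with Δl_i = b_i / cosα_i.
Slice 1: Δl = 1.5/cos(-13.1°) = 1.540 m; N'_1 = 26·cos(-13.1°) − 4·1.540 = 19.2; c'Δl = 12.01; W sinα = -5.9
Slice 2: Δl = 2.9/cos9.4° = 2.939 m; N'_2 = 138·cos9.4° − 1·2.939 = 133.2; c'Δl = 22.93; W sinα = 22.5
Slice 3: Δl = 2.3/cos38.4° = 2.935 m; N'_3 = 57·cos38.4° − 2·2.935 = 38.8; c'Δl = 22.89; W sinα = 35.4
Σc'Δl = 57.8 kN/m; ΣN' = 191.2 kN/m; ΣW sinα = 52.1 kN/m
Resisting = 57.8 + 191.2·tan20.1° = 57.8 + 70.0 = 127.8 kN/m
FS = 127.8 / 52.1 = 2.455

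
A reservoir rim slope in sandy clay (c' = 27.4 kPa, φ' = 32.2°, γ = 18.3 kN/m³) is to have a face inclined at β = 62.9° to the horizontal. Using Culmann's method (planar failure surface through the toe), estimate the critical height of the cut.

Culmann's analysis gives the critical failure plane at α_cr = (β + φ')/2 = (62.9 + 32.2)/2 = 47.5°, and the critical height
H_c = (4c'/γ) · sinβ cosφ' / [1 − cos(β − φ')]
    = (4·27.4/18.3) · sin62.9°·cos32.2° / [1 − cos(30.7°)]
    = 5.989 · 0.8902·0.8462 / [1 − 0.8599]
    = 5.989 · 0.7533 / 0.1401
    = 32.19 m

H_c = 32.19 m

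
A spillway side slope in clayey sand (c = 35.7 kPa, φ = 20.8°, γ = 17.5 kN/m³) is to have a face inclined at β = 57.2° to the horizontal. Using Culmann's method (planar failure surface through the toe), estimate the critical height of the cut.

H_c = 32.86 m

Culmann's analysis gives the critical failure plane at α_cr = (β + φ)/2 = (57.2 + 20.8)/2 = 39.0°, and the critical height
H_c = (4c/γ) · sinβ cosφ / [1 − cos(β − φ)]
    = (4·35.7/17.5) · sin57.2°·cos20.8° / [1 − cos(36.4°)]
    = 8.160 · 0.8406·0.9348 / [1 − 0.8049]
    = 8.160 · 0.7858 / 0.1951
    = 32.86 m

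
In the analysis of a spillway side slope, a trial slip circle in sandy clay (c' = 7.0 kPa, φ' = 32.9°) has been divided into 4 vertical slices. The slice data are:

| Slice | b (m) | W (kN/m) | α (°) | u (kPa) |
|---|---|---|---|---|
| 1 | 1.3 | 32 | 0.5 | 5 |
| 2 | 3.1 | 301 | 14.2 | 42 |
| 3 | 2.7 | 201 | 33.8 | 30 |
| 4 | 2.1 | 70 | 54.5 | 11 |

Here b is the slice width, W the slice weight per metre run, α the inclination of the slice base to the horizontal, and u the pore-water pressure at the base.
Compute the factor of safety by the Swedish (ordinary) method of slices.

FS = 1.00

Ordinary method of slices: FS = Σ[c'·Δl_i + (W_i cosα_i − u_i·Δl_i)·tanφ'] / Σ W_i sinα_i, with Δl_i = b_i / cosα_i.
Slice 1: Δl = 1.3/cos0.5° = 1.300 m; N'_1 = 32·cos0.5° − 5·1.300 = 25.5; c'Δl = 9.10; W sinα = 0.3
Slice 2: Δl = 3.1/cos14.2° = 3.198 m; N'_2 = 301·cos14.2° − 42·3.198 = 157.5; c'Δl = 22.38; W sinα = 73.8
Slice 3: Δl = 2.7/cos33.8° = 3.249 m; N'_3 = 201·cos33.8° − 30·3.249 = 69.6; c'Δl = 22.74; W sinα = 111.8
Slice 4: Δl = 2.1/cos54.5° = 3.616 m; N'_4 = 70·cos54.5° − 11·3.616 = 0.9; c'Δl = 25.31; W sinα = 57.0
Σc'Δl = 79.5 kN/m; ΣN' = 253.4 kN/m; ΣW sinα = 242.9 kN/m
Resisting = 79.5 + 253.4·tan32.9° = 79.5 + 163.9 = 243.5 kN/m
FS = 243.5 / 242.9 = 1.002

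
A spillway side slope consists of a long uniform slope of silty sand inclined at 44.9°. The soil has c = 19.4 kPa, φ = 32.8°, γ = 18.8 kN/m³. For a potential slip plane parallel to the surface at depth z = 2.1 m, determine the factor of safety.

For an infinite slope with a slip plane parallel to the surface (no pore pressure): FS = [c + γz cos²β tanφ] / [γz sinβ cosβ].
γz = 18.8·2.1 = 39.48 kN/m²
Numerator = 19.4 + 39.48·cos²44.9°·tan32.8° = 19.4 + 39.48·0.5017·0.6445 = 32.166 kPa
Denominator = 39.48·sin44.9°·cos44.9° = 39.48·0.7059·0.7083 = 19.740 kPa
FS = 32.166 / 19.740 = 1.629

FS = 1.63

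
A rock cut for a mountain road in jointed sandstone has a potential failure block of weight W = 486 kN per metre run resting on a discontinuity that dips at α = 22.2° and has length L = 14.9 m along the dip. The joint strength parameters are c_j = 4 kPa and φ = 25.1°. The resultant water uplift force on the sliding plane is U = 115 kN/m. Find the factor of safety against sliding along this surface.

FS = 1.18

Resolving the block weight along and normal to the plane and applying the Mohr–Coulomb strength on the joint:
N' = W cosα − U = 486·cos22.2° − 115 = 335.0 kN/m
Driving force T = W sinα = 486·sin22.2° = 183.6 kN/m
Resisting force R = c_j·L + N'·tanφ = 4·14.9 + 335.0·tan25.1° = 59.6 + 156.9 = 216.5 kN/m
FS = R / T = 216.5 / 183.6 = 1.179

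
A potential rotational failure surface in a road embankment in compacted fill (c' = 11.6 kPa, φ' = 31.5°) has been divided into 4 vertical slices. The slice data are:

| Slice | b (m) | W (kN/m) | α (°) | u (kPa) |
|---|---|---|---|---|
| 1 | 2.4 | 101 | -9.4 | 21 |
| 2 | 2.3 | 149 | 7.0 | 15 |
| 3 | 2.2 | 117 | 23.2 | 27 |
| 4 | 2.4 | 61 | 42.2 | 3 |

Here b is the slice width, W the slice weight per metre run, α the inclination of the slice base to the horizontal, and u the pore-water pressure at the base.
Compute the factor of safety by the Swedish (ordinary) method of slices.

FS = 3.02

Ordinary method of slices: FS = Σ[c'·Δl_i + (W_i cosα_i − u_i·Δl_i)·tanφ'] / Σ W_i sinα_i, with Δl_i = b_i / cosα_i.
Slice 1: Δl = 2.4/cos(-9.4°) = 2.433 m; N'_1 = 101·cos(-9.4°) − 21·2.433 = 48.6; c'Δl = 28.22; W sinα = -16.5
Slice 2: Δl = 2.3/cos7.0° = 2.317 m; N'_2 = 149·cos7.0° − 15·2.317 = 113.1; c'Δl = 26.88; W sinα = 18.2
Slice 3: Δl = 2.2/cos23.2° = 2.394 m; N'_3 = 117·cos23.2° − 27·2.394 = 42.9; c'Δl = 27.77; W sinα = 46.1
Slice 4: Δl = 2.4/cos42.2° = 3.240 m; N'_4 = 61·cos42.2° − 3·3.240 = 35.5; c'Δl = 37.58; W sinα = 41.0
Σc'Δl = 120.4 kN/m; ΣN' = 240.1 kN/m; ΣW sinα = 88.7 kN/m
Resisting = 120.4 + 240.1·tan31.5° = 120.4 + 147.1 = 267.6 kN/m
FS = 267.6 / 88.7 = 3.015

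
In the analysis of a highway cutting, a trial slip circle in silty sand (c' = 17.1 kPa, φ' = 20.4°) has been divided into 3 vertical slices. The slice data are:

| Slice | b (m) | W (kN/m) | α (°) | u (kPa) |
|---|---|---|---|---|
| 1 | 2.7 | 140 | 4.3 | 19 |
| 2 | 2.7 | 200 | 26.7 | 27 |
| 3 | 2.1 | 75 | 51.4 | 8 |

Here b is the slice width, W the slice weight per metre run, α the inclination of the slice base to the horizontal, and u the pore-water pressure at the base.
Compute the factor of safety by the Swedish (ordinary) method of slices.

FS = 1.46

Ordinary method of slices: FS = Σ[c'·Δl_i + (W_i cosα_i − u_i·Δl_i)·tanφ'] / Σ W_i sinα_i, with Δl_i = b_i / cosα_i.
Slice 1: Δl = 2.7/cos4.3° = 2.708 m; N'_1 = 140·cos4.3° − 19·2.708 = 88.2; c'Δl = 46.30; W sinα = 10.5
Slice 2: Δl = 2.7/cos26.7° = 3.022 m; N'_2 = 200·cos26.7° − 27·3.022 = 97.1; c'Δl = 51.68; W sinα = 89.9
Slice 3: Δl = 2.1/cos51.4° = 3.366 m; N'_3 = 75·cos51.4° − 8·3.366 = 19.9; c'Δl = 57.56; W sinα = 58.6
Σc'Δl = 155.5 kN/m; ΣN' = 205.1 kN/m; ΣW sinα = 159.0 kN/m
Resisting = 155.5 + 205.1·tan20.4° = 155.5 + 76.3 = 231.8 kN/m
FS = 231.8 / 159.0 = 1.458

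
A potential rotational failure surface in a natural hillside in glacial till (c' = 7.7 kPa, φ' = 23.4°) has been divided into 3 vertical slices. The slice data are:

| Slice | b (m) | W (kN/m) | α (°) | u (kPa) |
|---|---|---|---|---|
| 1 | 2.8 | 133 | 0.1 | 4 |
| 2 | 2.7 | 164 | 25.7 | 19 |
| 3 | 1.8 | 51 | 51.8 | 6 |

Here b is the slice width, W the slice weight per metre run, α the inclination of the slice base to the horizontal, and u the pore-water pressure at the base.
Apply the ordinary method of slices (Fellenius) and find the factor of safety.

FS = 1.48

Ordinary method of slices: FS = Σ[c'·Δl_i + (W_i cosα_i − u_i·Δl_i)·tanφ'] / Σ W_i sinα_i, with Δl_i = b_i / cosα_i.
Slice 1: Δl = 2.8/cos0.1° = 2.800 m; N'_1 = 133·cos0.1° − 4·2.800 = 121.8; c'Δl = 21.56; W sinα = 0.2
Slice 2: Δl = 2.7/cos25.7° = 2.996 m; N'_2 = 164·cos25.7° − 19·2.996 = 90.8; c'Δl = 23.07; W sinα = 71.1
Slice 3: Δl = 1.8/cos51.8° = 2.911 m; N'_3 = 51·cos51.8° − 6·2.911 = 14.1; c'Δl = 22.41; W sinα = 40.1
Σc'Δl = 67.0 kN/m; ΣN' = 226.7 kN/m; ΣW sinα = 111.4 kN/m
Resisting = 67.0 + 226.7·tan23.4° = 67.0 + 98.1 = 165.2 kN/m
FS = 165.2 / 111.4 = 1.482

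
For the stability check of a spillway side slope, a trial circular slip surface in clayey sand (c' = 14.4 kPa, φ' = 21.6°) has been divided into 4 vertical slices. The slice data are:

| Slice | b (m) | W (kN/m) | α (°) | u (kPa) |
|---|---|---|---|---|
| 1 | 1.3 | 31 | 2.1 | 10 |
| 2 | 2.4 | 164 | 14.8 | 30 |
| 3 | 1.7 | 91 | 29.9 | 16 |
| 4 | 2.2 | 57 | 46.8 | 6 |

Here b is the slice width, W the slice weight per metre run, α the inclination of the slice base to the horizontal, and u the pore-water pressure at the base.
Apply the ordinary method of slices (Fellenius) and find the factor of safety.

FS = 1.51

Ordinary method of slices: FS = Σ[c'·Δl_i + (W_i cosα_i − u_i·Δl_i)·tanφ'] / Σ W_i sinα_i, with Δl_i = b_i / cosα_i.
Slice 1: Δl = 1.3/cos2.1° = 1.301 m; N'_1 = 31·cos2.1° − 10·1.301 = 18.0; c'Δl = 18.73; W sinα = 1.1
Slice 2: Δl = 2.4/cos14.8° = 2.482 m; N'_2 = 164·cos14.8° − 30·2.482 = 84.1; c'Δl = 35.75; W sinα = 41.9
Slice 3: Δl = 1.7/cos29.9° = 1.961 m; N'_3 = 91·cos29.9° − 16·1.961 = 47.5; c'Δl = 28.24; W sinα = 45.4
Slice 4: Δl = 2.2/cos46.8° = 3.214 m; N'_4 = 57·cos46.8° − 6·3.214 = 19.7; c'Δl = 46.28; W sinα = 41.6
Σc'Δl = 129.0 kN/m; ΣN' = 169.3 kN/m; ΣW sinα = 129.9 kN/m
Resisting = 129.0 + 169.3·tan21.6° = 129.0 + 67.0 = 196.0 kN/m
FS = 196.0 / 129.9 = 1.509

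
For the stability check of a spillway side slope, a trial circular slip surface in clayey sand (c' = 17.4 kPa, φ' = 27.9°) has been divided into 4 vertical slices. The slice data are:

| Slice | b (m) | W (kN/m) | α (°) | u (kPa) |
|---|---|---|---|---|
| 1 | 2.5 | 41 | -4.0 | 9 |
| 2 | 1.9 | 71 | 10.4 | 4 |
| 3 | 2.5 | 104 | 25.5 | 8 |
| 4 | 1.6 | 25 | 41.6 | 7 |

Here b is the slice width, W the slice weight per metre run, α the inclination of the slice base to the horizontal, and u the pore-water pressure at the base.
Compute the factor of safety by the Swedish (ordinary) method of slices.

Ordinary method of slices: FS = Σ[c'·Δl_i + (W_i cosα_i − u_i·Δl_i)·tanφ'] / Σ W_i sinα_i, with Δl_i = b_i / cosα_i.
Slice 1: Δl = 2.5/cos(-4.0°) = 2.506 m; N'_1 = 41·cos(-4.0°) − 9·2.506 = 18.3; c'Δl = 43.61; W sinα = -2.9
Slice 2: Δl = 1.9/cos10.4° = 1.932 m; N'_2 = 71·cos10.4° − 4·1.932 = 62.1; c'Δl = 33.61; W sinα = 12.8
Slice 3: Δl = 2.5/cos25.5° = 2.770 m; N'_3 = 104·cos25.5° − 8·2.770 = 71.7; c'Δl = 48.19; W sinα = 44.8
Slice 4: Δl = 1.6/cos41.6° = 2.140 m; N'_4 = 25·cos41.6° − 7·2.140 = 3.7; c'Δl = 37.23; W sinα = 16.6
Σc'Δl = 162.6 kN/m; ΣN' = 155.9 kN/m; ΣW sinα = 71.3 kN/m
Resisting = 162.6 + 155.9·tan27.9° = 162.6 + 82.5 = 245.2 kN/m
FS = 245.2 / 71.3 = 3.437

FS = 3.44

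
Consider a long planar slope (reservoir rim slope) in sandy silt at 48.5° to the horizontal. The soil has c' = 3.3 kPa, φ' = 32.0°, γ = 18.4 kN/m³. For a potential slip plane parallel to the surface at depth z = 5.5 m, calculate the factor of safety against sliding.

FS = 0.62

For an infinite slope with a slip plane parallel to the surface (no pore pressure): FS = [c' + γz cos²β tanφ'] / [γz sinβ cosβ].
γz = 18.4·5.5 = 101.20 kN/m²
Numerator = 3.3 + 101.20·cos²48.5°·tan32.0° = 3.3 + 101.20·0.4391·0.6249 = 31.065 kPa
Denominator = 101.20·sin48.5°·cos48.5° = 101.20·0.7490·0.6626 = 50.223 kPa
FS = 31.065 / 50.223 = 0.619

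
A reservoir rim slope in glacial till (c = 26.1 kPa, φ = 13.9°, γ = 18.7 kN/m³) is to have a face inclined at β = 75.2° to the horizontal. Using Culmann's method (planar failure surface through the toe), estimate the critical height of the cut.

H_c = 10.08 m

Culmann's analysis gives the critical failure plane at α_cr = (β + φ)/2 = (75.2 + 13.9)/2 = 44.6°, and the critical height
H_c = (4c/γ) · sinβ cosφ / [1 − cos(β − φ)]
    = (4·26.1/18.7) · sin75.2°·cos13.9° / [1 − cos(61.3°)]
    = 5.583 · 0.9668·0.9707 / [1 − 0.4802]
    = 5.583 · 0.9385 / 0.5198
    = 10.08 m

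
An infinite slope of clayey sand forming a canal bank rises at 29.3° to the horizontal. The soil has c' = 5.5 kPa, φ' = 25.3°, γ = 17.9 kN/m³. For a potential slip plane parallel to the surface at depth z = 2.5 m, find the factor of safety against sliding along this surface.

For an infinite slope with a slip plane parallel to the surface (no pore pressure): FS = [c' + γz cos²β tanφ'] / [γz sinβ cosβ].
γz = 17.9·2.5 = 44.75 kN/m²
Numerator = 5.5 + 44.75·cos²29.3°·tan25.3° = 5.5 + 44.75·0.7605·0.4727 = 21.587 kPa
Denominator = 44.75·sin29.3°·cos29.3° = 44.75·0.4894·0.8721 = 19.098 kPa
FS = 21.587 / 19.098 = 1.130

FS = 1.13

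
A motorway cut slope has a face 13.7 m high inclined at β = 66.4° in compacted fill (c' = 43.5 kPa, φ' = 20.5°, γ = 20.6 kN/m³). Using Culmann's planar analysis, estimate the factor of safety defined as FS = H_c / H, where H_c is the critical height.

FS = 1.74

H_c = (4c'/γ) · sinβ cosφ' / [1 − cos(β − φ')]
    = (4·43.5/20.6) · sin66.4°·cos20.5° / [1 − cos45.9°]
    = 8.447 · 0.8583 / 0.3041 = 23.84 m
FS = H_c / H = 23.84 / 13.7 = 1.740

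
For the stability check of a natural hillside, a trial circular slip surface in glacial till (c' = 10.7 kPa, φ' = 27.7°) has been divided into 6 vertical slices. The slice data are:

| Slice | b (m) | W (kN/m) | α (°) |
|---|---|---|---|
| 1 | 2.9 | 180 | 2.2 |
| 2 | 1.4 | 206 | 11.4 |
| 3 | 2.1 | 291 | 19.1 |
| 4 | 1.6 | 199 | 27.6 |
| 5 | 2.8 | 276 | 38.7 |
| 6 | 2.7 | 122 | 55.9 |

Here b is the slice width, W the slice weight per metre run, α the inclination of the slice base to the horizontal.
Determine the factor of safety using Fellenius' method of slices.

Ordinary method of slices: FS = Σ[c'·Δl_i + (W_i cosα_i)·tanφ'] / Σ W_i sinα_i, with Δl_i = b_i / cosα_i.
Slice 1: Δl = 2.9/cos2.2° = 2.902 m; N'_1 = 180·cos2.2° = 179.9; c'Δl = 31.05; W sinα = 6.9
Slice 2: Δl = 1.4/cos11.4° = 1.428 m; N'_2 = 206·cos11.4° = 201.9; c'Δl = 15.28; W sinα = 40.7
Slice 3: Δl = 2.1/cos19.1° = 2.222 m; N'_3 = 291·cos19.1° = 275.0; c'Δl = 23.78; W sinα = 95.2
Slice 4: Δl = 1.6/cos27.6° = 1.805 m; N'_4 = 199·cos27.6° = 176.4; c'Δl = 19.32; W sinα = 92.2
Slice 5: Δl = 2.8/cos38.7° = 3.588 m; N'_5 = 276·cos38.7° = 215.4; c'Δl = 38.39; W sinα = 172.6
Slice 6: Δl = 2.7/cos55.9° = 4.816 m; N'_6 = 122·cos55.9° = 68.4; c'Δl = 51.53; W sinα = 101.0
Σc'Δl = 179.4 kN/m; ΣN' = 1116.9 kN/m; ΣW sinα = 508.6 kN/m
Resisting = 179.4 + 1116.9·tan27.7° = 179.4 + 586.4 = 765.8 kN/m
FS = 765.8 / 508.6 = 1.506

FS = 1.51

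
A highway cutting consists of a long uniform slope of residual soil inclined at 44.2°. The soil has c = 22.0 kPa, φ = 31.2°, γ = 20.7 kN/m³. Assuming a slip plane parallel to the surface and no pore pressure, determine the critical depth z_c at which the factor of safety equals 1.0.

Setting FS = 1.00 in FS = [c + γz cos²β tanφ] / [γz sinβ cosβ] and solving for z:
z = c / [γ cosβ (FS·sinβ − cosβ·tanφ)]
  = 22.0 / [20.7·cos44.2°·(1.00·sin44.2° − cos44.2°·tan31.2°)]
  = 22.0 / [20.7·0.7169·(1.00·0.6972 − 0.7169·0.6056)]
  = 22.0 / 3.9028 = 5.637 m

z_c = 5.64 m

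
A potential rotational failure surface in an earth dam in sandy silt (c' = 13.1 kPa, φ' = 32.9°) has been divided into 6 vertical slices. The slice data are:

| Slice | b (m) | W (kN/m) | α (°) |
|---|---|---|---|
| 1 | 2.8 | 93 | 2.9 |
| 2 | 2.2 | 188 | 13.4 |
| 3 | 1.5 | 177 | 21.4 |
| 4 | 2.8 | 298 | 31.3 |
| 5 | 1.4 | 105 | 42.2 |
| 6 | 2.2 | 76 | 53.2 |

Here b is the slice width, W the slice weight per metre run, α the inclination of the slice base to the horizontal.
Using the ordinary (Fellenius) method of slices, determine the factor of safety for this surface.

Ordinary method of slices: FS = Σ[c'·Δl_i + (W_i cosα_i)·tanφ'] / Σ W_i sinα_i, with Δl_i = b_i / cosα_i.
Slice 1: Δl = 2.8/cos2.9° = 2.804 m; N'_1 = 93·cos2.9° = 92.9; c'Δl = 36.73; W sinα = 4.7
Slice 2: Δl = 2.2/cos13.4° = 2.262 m; N'_2 = 188·cos13.4° = 182.9; c'Δl = 29.63; W sinα = 43.6
Slice 3: Δl = 1.5/cos21.4° = 1.611 m; N'_3 = 177·cos21.4° = 164.8; c'Δl = 21.11; W sinα = 64.6
Slice 4: Δl = 2.8/cos31.3° = 3.277 m; N'_4 = 298·cos31.3° = 254.6; c'Δl = 42.93; W sinα = 154.8
Slice 5: Δl = 1.4/cos42.2° = 1.890 m; N'_5 = 105·cos42.2° = 77.8; c'Δl = 24.76; W sinα = 70.5
Slice 6: Δl = 2.2/cos53.2° = 3.673 m; N'_6 = 76·cos53.2° = 45.5; c'Δl = 48.11; W sinα = 60.9
Σc'Δl = 203.3 kN/m; ΣN' = 818.5 kN/m; ΣW sinα = 399.1 kN/m
Resisting = 203.3 + 818.5·tan32.9° = 203.3 + 529.5 = 732.8 kN/m
FS = 732.8 / 399.1 = 1.836

FS = 1.84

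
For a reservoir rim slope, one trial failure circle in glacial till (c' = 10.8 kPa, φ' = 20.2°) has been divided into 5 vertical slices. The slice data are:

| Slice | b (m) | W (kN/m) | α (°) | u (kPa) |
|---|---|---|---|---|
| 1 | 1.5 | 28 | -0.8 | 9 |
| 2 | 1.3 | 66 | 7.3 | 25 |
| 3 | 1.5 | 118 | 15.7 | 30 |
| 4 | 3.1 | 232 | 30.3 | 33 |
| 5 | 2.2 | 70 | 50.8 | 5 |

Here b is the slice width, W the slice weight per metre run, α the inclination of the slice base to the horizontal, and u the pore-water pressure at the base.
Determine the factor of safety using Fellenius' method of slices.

Ordinary method of slices: FS = Σ[c'·Δl_i + (W_i cosα_i − u_i·Δl_i)·tanφ'] / Σ W_i sinα_i, with Δl_i = b_i / cosα_i.
Slice 1: Δl = 1.5/cos(-0.8°) = 1.500 m; N'_1 = 28·cos(-0.8°) − 9·1.500 = 14.5; c'Δl = 16.20; W sinα = -0.4
Slice 2: Δl = 1.3/cos7.3° = 1.311 m; N'_2 = 66·cos7.3° − 25·1.311 = 32.7; c'Δl = 14.15; W sinα = 8.4
Slice 3: Δl = 1.5/cos15.7° = 1.558 m; N'_3 = 118·cos15.7° − 30·1.558 = 66.9; c'Δl = 16.83; W sinα = 31.9
Slice 4: Δl = 3.1/cos30.3° = 3.590 m; N'_4 = 232·cos30.3° − 33·3.590 = 81.8; c'Δl = 38.78; W sinα = 117.1
Slice 5: Δl = 2.2/cos50.8° = 3.481 m; N'_5 = 70·cos50.8° − 5·3.481 = 26.8; c'Δl = 37.59; W sinα = 54.2
Σc'Δl = 123.6 kN/m; ΣN' = 222.7 kN/m; ΣW sinα = 211.2 kN/m
Resisting = 123.6 + 222.7·tan20.2° = 123.6 + 81.9 = 205.5 kN/m
FS = 205.5 / 211.2 = 0.973

FS = 0.97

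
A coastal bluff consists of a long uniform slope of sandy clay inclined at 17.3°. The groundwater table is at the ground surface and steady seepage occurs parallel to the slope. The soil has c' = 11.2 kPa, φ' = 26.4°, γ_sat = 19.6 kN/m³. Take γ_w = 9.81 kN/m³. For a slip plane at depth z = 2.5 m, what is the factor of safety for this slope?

FS = 1.60

With seepage parallel to the slope and the water table at the surface, the effective normal stress on the slip plane uses the buoyant unit weight γ' = γ_sat − γ_w while the driving shear stress uses γ_sat:
FS = [c' + γ' z cos²β tanφ'] / [γ_sat z sinβ cosβ]
γ' = 19.6 − 9.81 = 9.79 kN/m³
Numerator = 11.2 + 9.79·2.5·cos²17.3°·tan26.4° = 11.2 + 9.79·2.5·0.9116·0.4964 = 22.275 kPa
Denominator = 19.6·2.5·sin17.3°·cos17.3° = 19.6·2.5·0.2974·0.9548 = 13.912 kPa
FS = 22.275 / 13.912 = 1.601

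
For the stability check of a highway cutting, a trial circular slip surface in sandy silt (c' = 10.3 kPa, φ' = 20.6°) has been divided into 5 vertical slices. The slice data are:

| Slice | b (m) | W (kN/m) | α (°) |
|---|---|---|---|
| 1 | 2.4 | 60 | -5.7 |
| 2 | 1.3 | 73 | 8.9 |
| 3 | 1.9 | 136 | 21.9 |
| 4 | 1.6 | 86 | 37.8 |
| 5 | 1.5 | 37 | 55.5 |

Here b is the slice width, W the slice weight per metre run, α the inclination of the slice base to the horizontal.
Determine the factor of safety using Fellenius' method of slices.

FS = 1.71

Ordinary method of slices: FS = Σ[c'·Δl_i + (W_i cosα_i)·tanφ'] / Σ W_i sinα_i, with Δl_i = b_i / cosα_i.
Slice 1: Δl = 2.4/cos(-5.7°) = 2.412 m; N'_1 = 60·cos(-5.7°) = 59.7; c'Δl = 24.84; W sinα = -6.0
Slice 2: Δl = 1.3/cos8.9° = 1.316 m; N'_2 = 73·cos8.9° = 72.1; c'Δl = 13.55; W sinα = 11.3
Slice 3: Δl = 1.9/cos21.9° = 2.048 m; N'_3 = 136·cos21.9° = 126.2; c'Δl = 21.09; W sinα = 50.7
Slice 4: Δl = 1.6/cos37.8° = 2.025 m; N'_4 = 86·cos37.8° = 68.0; c'Δl = 20.86; W sinα = 52.7
Slice 5: Δl = 1.5/cos55.5° = 2.648 m; N'_5 = 37·cos55.5° = 21.0; c'Δl = 27.28; W sinα = 30.5
Σc'Δl = 107.6 kN/m; ΣN' = 346.9 kN/m; ΣW sinα = 139.3 kN/m
Resisting = 107.6 + 346.9·tan20.6° = 107.6 + 130.4 = 238.0 kN/m
FS = 238.0 / 139.3 = 1.709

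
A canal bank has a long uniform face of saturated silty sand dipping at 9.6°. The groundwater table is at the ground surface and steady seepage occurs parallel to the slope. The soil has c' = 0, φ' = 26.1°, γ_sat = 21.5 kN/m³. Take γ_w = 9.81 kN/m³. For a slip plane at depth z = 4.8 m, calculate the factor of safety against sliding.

With seepage parallel to the slope and the water table at the surface, the effective normal stress on the slip plane uses the buoyant unit weight γ' = γ_sat − γ_w while the driving shear stress uses γ_sat:
FS = [c' + γ' z cos²β tanφ'] / [γ_sat z sinβ cosβ]
(For c' = 0 this reduces to FS = (γ'/γ_sat)·tanφ'/tanβ.)
γ' = 21.5 − 9.81 = 11.69 kN/m³
Numerator = 0.0 + 11.69·4.8·cos²9.6°·tan26.1° = 0.0 + 11.69·4.8·0.9722·0.4899 = 26.724 kPa
Denominator = 21.5·4.8·sin9.6°·cos9.6° = 21.5·4.8·0.1668·0.9860 = 16.970 kPa
FS = 26.724 / 16.970 = 1.575

FS = 1.57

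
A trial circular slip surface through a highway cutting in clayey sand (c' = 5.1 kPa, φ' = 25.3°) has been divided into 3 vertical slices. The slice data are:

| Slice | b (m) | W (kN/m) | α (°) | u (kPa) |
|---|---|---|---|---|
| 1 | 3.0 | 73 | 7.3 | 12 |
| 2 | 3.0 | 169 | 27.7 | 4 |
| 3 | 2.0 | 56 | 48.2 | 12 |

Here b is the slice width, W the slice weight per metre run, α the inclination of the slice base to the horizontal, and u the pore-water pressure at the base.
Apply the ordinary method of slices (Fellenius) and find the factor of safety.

Ordinary method of slices: FS = Σ[c'·Δl_i + (W_i cosα_i − u_i·Δl_i)·tanφ'] / Σ W_i sinα_i, with Δl_i = b_i / cosα_i.
Slice 1: Δl = 3.0/cos7.3° = 3.025 m; N'_1 = 73·cos7.3° − 12·3.025 = 36.1; c'Δl = 15.43; W sinα = 9.3
Slice 2: Δl = 3.0/cos27.7° = 3.388 m; N'_2 = 169·cos27.7° − 4·3.388 = 136.1; c'Δl = 17.28; W sinα = 78.6
Slice 3: Δl = 2.0/cos48.2° = 3.001 m; N'_3 = 56·cos48.2° − 12·3.001 = 1.3; c'Δl = 15.30; W sinα = 41.7
Σc'Δl = 48.0 kN/m; ΣN' = 173.5 kN/m; ΣW sinα = 129.6 kN/m
Resisting = 48.0 + 173.5·tan25.3° = 48.0 + 82.0 = 130.0 kN/m
FS = 130.0 / 129.6 = 1.003

FS = 1.00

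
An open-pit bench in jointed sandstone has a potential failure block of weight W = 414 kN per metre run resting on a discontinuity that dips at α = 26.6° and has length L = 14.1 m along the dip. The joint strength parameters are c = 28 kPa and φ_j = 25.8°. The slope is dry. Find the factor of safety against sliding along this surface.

FS = 3.10

Resolving the block weight along and normal to the plane and applying the Mohr–Coulomb strength on the joint:
N' = W cosα = 414·cos26.6° = 370.2 kN/m
Driving force T = W sinα = 414·sin26.6° = 185.4 kN/m
Resisting force R = c·L + N'·tanφ_j = 28·14.1 + 370.2·tan25.8° = 394.8 + 179.0 = 573.8 kN/m
FS = R / T = 573.8 / 185.4 = 3.095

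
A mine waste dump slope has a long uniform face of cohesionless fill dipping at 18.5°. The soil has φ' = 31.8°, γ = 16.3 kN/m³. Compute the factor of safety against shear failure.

FS = 1.85

For a dry cohesionless infinite slope the factor of safety is FS = tanφ' / tanβ.
FS = tan31.8° / tan18.5° = 0.6200 / 0.3346 = 1.853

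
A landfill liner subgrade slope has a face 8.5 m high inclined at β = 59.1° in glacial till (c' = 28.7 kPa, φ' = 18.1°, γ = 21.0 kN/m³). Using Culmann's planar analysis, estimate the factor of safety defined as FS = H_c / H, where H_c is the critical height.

FS = 2.14

H_c = (4c'/γ) · sinβ cosφ' / [1 − cos(β − φ')]
    = (4·28.7/21.0) · sin59.1°·cos18.1° / [1 − cos41.0°]
    = 5.467 · 0.8156 / 0.2453 = 18.18 m
FS = H_c / H = 18.18 / 8.5 = 2.138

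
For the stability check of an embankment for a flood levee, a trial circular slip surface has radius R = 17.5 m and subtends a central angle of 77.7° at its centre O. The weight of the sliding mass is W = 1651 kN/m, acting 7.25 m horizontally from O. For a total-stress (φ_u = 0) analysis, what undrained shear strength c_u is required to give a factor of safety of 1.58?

c_u = 45.5 kPa

FS = c_u·L_a·R / (W·d), so c_u = FS·W·d / (L_a·R).
Arc length L_a = R·θ = 17.5·(77.7°·π/180) = 17.5·1.3561 = 23.73 m
c_u = 1.58·1651·7.25 / (23.73·17.5) = 18912.2 / 415.31 = 45.54 kPa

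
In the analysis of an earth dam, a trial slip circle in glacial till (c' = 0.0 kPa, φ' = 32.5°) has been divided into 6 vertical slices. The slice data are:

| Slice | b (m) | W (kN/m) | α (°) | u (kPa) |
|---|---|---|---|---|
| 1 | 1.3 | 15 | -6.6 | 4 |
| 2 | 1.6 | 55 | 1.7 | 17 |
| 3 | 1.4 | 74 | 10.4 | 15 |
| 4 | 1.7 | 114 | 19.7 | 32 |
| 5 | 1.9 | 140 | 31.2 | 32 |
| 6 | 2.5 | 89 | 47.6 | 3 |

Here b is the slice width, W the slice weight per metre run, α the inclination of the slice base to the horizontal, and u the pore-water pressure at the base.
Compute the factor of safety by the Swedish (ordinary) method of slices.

Ordinary method of slices: FS = Σ[c'·Δl_i + (W_i cosα_i − u_i·Δl_i)·tanφ'] / Σ W_i sinα_i, with Δl_i = b_i / cosα_i.
Slice 1: Δl = 1.3/cos(-6.6°) = 1.309 m; N'_1 = 15·cos(-6.6°) − 4·1.309 = 9.7; c'Δl = 0.00; W sinα = -1.7
Slice 2: Δl = 1.6/cos1.7° = 1.601 m; N'_2 = 55·cos1.7° − 17·1.601 = 27.8; c'Δl = 0.00; W sinα = 1.6
Slice 3: Δl = 1.4/cos10.4° = 1.423 m; N'_3 = 74·cos10.4° − 15·1.423 = 51.4; c'Δl = 0.00; W sinα = 13.4
Slice 4: Δl = 1.7/cos19.7° = 1.806 m; N'_4 = 114·cos19.7° − 32·1.806 = 49.5; c'Δl = 0.00; W sinα = 38.4
Slice 5: Δl = 1.9/cos31.2° = 2.221 m; N'_5 = 140·cos31.2° − 32·2.221 = 48.7; c'Δl = 0.00; W sinα = 72.5
Slice 6: Δl = 2.5/cos47.6° = 3.708 m; N'_6 = 89·cos47.6° − 3·3.708 = 48.9; c'Δl = 0.00; W sinα = 65.7
Σc'Δl = 0.0 kN/m; ΣN' = 236.0 kN/m; ΣW sinα = 189.9 kN/m
Resisting = 0.0 + 236.0·tan32.5° = 0.0 + 150.3 = 150.3 kN/m
FS = 150.3 / 189.9 = 0.791

FS = 0.79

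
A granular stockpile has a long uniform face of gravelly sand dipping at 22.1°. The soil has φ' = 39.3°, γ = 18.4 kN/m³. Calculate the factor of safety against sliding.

FS = 2.02

For a dry cohesionless infinite slope the factor of safety is FS = tanφ' / tanβ.
FS = tan39.3° / tan22.1° = 0.8185 / 0.4061 = 2.016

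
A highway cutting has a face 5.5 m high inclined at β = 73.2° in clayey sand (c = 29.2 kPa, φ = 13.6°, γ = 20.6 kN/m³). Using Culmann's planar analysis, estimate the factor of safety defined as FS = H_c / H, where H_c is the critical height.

FS = 1.94

H_c = (4c/γ) · sinβ cosφ / [1 − cos(β − φ)]
    = (4·29.2/20.6) · sin73.2°·cos13.6° / [1 − cos59.6°]
    = 5.670 · 0.9305 / 0.4940 = 10.68 m
FS = H_c / H = 10.68 / 5.5 = 1.942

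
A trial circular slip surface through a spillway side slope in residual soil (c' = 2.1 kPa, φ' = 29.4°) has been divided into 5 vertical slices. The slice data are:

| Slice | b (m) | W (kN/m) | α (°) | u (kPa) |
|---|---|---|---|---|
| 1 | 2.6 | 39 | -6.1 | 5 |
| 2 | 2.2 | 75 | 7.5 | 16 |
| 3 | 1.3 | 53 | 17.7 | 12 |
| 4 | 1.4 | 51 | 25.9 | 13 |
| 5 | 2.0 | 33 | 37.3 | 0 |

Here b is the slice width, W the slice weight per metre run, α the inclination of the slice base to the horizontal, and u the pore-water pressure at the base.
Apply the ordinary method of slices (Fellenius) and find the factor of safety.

Ordinary method of slices: FS = Σ[c'·Δl_i + (W_i cosα_i − u_i·Δl_i)·tanφ'] / Σ W_i sinα_i, with Δl_i = b_i / cosα_i.
Slice 1: Δl = 2.6/cos(-6.1°) = 2.615 m; N'_1 = 39·cos(-6.1°) − 5·2.615 = 25.7; c'Δl = 5.49; W sinα = -4.1
Slice 2: Δl = 2.2/cos7.5° = 2.219 m; N'_2 = 75·cos7.5° − 16·2.219 = 38.9; c'Δl = 4.66; W sinα = 9.8
Slice 3: Δl = 1.3/cos17.7° = 1.365 m; N'_3 = 53·cos17.7° − 12·1.365 = 34.1; c'Δl = 2.87; W sinα = 16.1
Slice 4: Δl = 1.4/cos25.9° = 1.556 m; N'_4 = 51·cos25.9° − 13·1.556 = 25.6; c'Δl = 3.27; W sinα = 22.3
Slice 5: Δl = 2.0/cos37.3° = 2.514 m; N'_5 = 33·cos37.3° − 0·2.514 = 26.3; c'Δl = 5.28; W sinα = 20.0
Σc'Δl = 21.6 kN/m; ΣN' = 150.6 kN/m; ΣW sinα = 64.0 kN/m
Resisting = 21.6 + 150.6·tan29.4° = 21.6 + 84.8 = 106.4 kN/m
FS = 106.4 / 64.0 = 1.662

FS = 1.66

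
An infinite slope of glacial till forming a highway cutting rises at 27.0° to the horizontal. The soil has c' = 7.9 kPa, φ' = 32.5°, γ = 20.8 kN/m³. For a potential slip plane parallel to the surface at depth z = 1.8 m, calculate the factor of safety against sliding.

For an infinite slope with a slip plane parallel to the surface (no pore pressure): FS = [c' + γz cos²β tanφ'] / [γz sinβ cosβ].
γz = 20.8·1.8 = 37.44 kN/m²
Numerator = 7.9 + 37.44·cos²27.0°·tan32.5° = 7.9 + 37.44·0.7939·0.6371 = 26.836 kPa
Denominator = 37.44·sin27.0°·cos27.0° = 37.44·0.4540·0.8910 = 15.145 kPa
FS = 26.836 / 15.145 = 1.772

FS = 1.77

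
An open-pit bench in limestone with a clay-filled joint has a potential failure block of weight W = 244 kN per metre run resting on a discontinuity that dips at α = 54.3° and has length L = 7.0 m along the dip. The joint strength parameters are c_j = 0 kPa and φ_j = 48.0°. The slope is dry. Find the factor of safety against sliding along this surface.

FS = 0.80

Resolving the block weight along and normal to the plane and applying the Mohr–Coulomb strength on the joint:
N' = W cosα = 244·cos54.3° = 142.4 kN/m
Driving force T = W sinα = 244·sin54.3° = 198.1 kN/m
Resisting force R = c_j·L + N'·tanφ_j = 0·7.0 + 142.4·tan48.0° = 0.0 + 158.1 = 158.1 kN/m
FS = R / T = 158.1 / 198.1 = 0.798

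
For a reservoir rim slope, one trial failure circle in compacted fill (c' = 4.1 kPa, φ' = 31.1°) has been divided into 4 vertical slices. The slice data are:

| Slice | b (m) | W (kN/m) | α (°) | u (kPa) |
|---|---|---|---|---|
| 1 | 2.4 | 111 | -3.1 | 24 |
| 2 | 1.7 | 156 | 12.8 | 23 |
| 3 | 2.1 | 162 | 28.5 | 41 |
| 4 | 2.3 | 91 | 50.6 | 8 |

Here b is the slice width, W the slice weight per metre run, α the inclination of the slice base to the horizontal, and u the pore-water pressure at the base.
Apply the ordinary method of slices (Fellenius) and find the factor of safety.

Ordinary method of slices: FS = Σ[c'·Δl_i + (W_i cosα_i − u_i·Δl_i)·tanφ'] / Σ W_i sinα_i, with Δl_i = b_i / cosα_i.
Slice 1: Δl = 2.4/cos(-3.1°) = 2.404 m; N'_1 = 111·cos(-3.1°) − 24·2.404 = 53.2; c'Δl = 9.85; W sinα = -6.0
Slice 2: Δl = 1.7/cos12.8° = 1.743 m; N'_2 = 156·cos12.8° − 23·1.743 = 112.0; c'Δl = 7.15; W sinα = 34.6
Slice 3: Δl = 2.1/cos28.5° = 2.390 m; N'_3 = 162·cos28.5° − 41·2.390 = 44.4; c'Δl = 9.80; W sinα = 77.3
Slice 4: Δl = 2.3/cos50.6° = 3.624 m; N'_4 = 91·cos50.6° − 8·3.624 = 28.8; c'Δl = 14.86; W sinα = 70.3
Σc'Δl = 41.7 kN/m; ΣN' = 238.3 kN/m; ΣW sinα = 176.2 kN/m
Resisting = 41.7 + 238.3·tan31.1° = 41.7 + 143.8 = 185.4 kN/m
FS = 185.4 / 176.2 = 1.053

FS = 1.05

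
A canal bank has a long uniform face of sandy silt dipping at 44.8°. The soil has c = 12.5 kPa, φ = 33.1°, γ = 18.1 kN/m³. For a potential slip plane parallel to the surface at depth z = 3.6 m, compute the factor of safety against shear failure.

For an infinite slope with a slip plane parallel to the surface (no pore pressure): FS = [c + γz cos²β tanφ] / [γz sinβ cosβ].
γz = 18.1·3.6 = 65.16 kN/m²
Numerator = 12.5 + 65.16·cos²44.8°·tan33.1° = 12.5 + 65.16·0.5035·0.6519 = 33.887 kPa
Denominator = 65.16·sin44.8°·cos44.8° = 65.16·0.7046·0.7096 = 32.579 kPa
FS = 33.887 / 32.579 = 1.040

FS = 1.04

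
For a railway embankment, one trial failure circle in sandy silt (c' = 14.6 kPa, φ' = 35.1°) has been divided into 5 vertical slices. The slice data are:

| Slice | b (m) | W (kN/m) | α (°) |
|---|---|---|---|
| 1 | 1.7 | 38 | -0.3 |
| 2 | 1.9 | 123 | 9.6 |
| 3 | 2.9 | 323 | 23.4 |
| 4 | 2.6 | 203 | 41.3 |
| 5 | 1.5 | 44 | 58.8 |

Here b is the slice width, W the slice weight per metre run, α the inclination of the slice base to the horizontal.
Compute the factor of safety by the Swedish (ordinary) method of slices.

FS = 1.98

Ordinary method of slices: FS = Σ[c'·Δl_i + (W_i cosα_i)·tanφ'] / Σ W_i sinα_i, with Δl_i = b_i / cosα_i.
Slice 1: Δl = 1.7/cos(-0.3°) = 1.700 m; N'_1 = 38·cos(-0.3°) = 38.0; c'Δl = 24.82; W sinα = -0.2
Slice 2: Δl = 1.9/cos9.6° = 1.927 m; N'_2 = 123·cos9.6° = 121.3; c'Δl = 28.13; W sinα = 20.5
Slice 3: Δl = 2.9/cos23.4° = 3.160 m; N'_3 = 323·cos23.4° = 296.4; c'Δl = 46.13; W sinα = 128.3
Slice 4: Δl = 2.6/cos41.3° = 3.461 m; N'_4 = 203·cos41.3° = 152.5; c'Δl = 50.53; W sinα = 134.0
Slice 5: Δl = 1.5/cos58.8° = 2.896 m; N'_5 = 44·cos58.8° = 22.8; c'Δl = 42.28; W sinα = 37.6
Σc'Δl = 191.9 kN/m; ΣN' = 631.0 kN/m; ΣW sinα = 320.2 kN/m
Resisting = 191.9 + 631.0·tan35.1° = 191.9 + 443.5 = 635.4 kN/m
FS = 635.4 / 320.2 = 1.984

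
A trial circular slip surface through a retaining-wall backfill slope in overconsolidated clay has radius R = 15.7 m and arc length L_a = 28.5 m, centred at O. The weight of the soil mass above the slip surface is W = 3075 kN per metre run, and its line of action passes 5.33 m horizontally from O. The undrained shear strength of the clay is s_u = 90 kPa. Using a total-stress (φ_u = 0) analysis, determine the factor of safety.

FS = 2.46

Taking moments about the centre O, the resisting moment is provided by the undrained shear strength acting along the arc:
M_R = s_u·L_a·R = 90·28.50·15.7 = 40270.5 kN·m/m
M_D = W·d = 3075·5.33 = 16389.8 kN·m/m
FS = M_R / M_D = 40270.5 / 16389.8 = 2.457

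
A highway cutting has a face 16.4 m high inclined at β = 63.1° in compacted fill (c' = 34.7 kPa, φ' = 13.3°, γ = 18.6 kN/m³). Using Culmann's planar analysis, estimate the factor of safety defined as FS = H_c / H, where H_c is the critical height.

H_c = (4c'/γ) · sinβ cosφ' / [1 − cos(β − φ')]
    = (4·34.7/18.6) · sin63.1°·cos13.3° / [1 − cos49.8°]
    = 7.462 · 0.8679 / 0.3545 = 18.27 m
FS = H_c / H = 18.27 / 16.4 = 1.114

FS = 1.11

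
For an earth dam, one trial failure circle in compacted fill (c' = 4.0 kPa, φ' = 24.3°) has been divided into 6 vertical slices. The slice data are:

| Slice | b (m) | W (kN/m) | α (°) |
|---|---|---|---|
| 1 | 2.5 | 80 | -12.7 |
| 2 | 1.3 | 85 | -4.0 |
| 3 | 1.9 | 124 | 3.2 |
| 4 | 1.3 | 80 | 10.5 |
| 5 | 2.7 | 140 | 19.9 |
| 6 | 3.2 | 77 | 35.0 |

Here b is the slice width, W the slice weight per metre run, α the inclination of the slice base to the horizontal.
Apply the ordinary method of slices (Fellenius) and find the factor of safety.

FS = 3.43

Ordinary method of slices: FS = Σ[c'·Δl_i + (W_i cosα_i)·tanφ'] / Σ W_i sinα_i, with Δl_i = b_i / cosα_i.
Slice 1: Δl = 2.5/cos(-12.7°) = 2.563 m; N'_1 = 80·cos(-12.7°) = 78.0; c'Δl = 10.25; W sinα = -17.6
Slice 2: Δl = 1.3/cos(-4.0°) = 1.303 m; N'_2 = 85·cos(-4.0°) = 84.8; c'Δl = 5.21; W sinα = -5.9
Slice 3: Δl = 1.9/cos3.2° = 1.903 m; N'_3 = 124·cos3.2° = 123.8; c'Δl = 7.61; W sinα = 6.9
Slice 4: Δl = 1.3/cos10.5° = 1.322 m; N'_4 = 80·cos10.5° = 78.7; c'Δl = 5.29; W sinα = 14.6
Slice 5: Δl = 2.7/cos19.9° = 2.871 m; N'_5 = 140·cos19.9° = 131.6; c'Δl = 11.49; W sinα = 47.7
Slice 6: Δl = 3.2/cos35.0° = 3.906 m; N'_6 = 77·cos35.0° = 63.1; c'Δl = 15.63; W sinα = 44.2
Σc'Δl = 55.5 kN/m; ΣN' = 560.0 kN/m; ΣW sinα = 89.8 kN/m
Resisting = 55.5 + 560.0·tan24.3° = 55.5 + 252.9 = 308.3 kN/m
FS = 308.3 / 89.8 = 3.433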